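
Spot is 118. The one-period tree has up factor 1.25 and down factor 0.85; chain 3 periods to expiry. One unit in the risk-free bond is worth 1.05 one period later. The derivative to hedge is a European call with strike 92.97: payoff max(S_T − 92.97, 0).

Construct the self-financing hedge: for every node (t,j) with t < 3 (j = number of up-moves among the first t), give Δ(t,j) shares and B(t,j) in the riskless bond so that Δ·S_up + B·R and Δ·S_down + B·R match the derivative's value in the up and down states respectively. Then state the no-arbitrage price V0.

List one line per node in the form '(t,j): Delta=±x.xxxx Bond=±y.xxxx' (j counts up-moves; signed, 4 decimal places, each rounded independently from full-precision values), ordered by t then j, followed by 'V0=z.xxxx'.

No-arbitrage ⇒ martingale measure with p* = (R−d)/(u−d) = 0.5000.
At expiry t=3: V(3,0)=0.0000, V(3,1)=13.5987, V(3,2)=63.7488, V(3,3)=137.4988
Node (2,0) S=85.2550: V=(p*·13.5987+(1−p*)·0.0000)/1.05=6.4756; Δ=(13.5987−0.0000)/(106.5687−72.4667)=0.3988; B=V−Δ·S=-27.5213
Node (2,1) S=125.3750: V=(p*·63.7488+(1−p*)·13.5987)/1.05=36.8321; Δ=(63.7488−13.5987)/(156.7188−106.5687)=1.0000; B=V−Δ·S=-88.5429
Node (2,2) S=184.3750: V=(p*·137.4988+(1−p*)·63.7488)/1.05=95.8321; Δ=(137.4988−63.7488)/(230.4688−156.7188)=1.0000; B=V−Δ·S=-88.5429
Node (1,0) S=100.3000: V=(p*·36.8321+(1−p*)·6.4756)/1.05=20.6227; Δ=(36.8321−6.4756)/(125.3750−85.2550)=0.7566; B=V−Δ·S=-55.2686
Node (1,1) S=147.5000: V=(p*·95.8321+(1−p*)·36.8321)/1.05=63.1735; Δ=(95.8321−36.8321)/(184.3750−125.3750)=1.0000; B=V−Δ·S=-84.3265
Node (0,0) S=118.0000: V=(p*·63.1735+(1−p*)·20.6227)/1.05=39.9030; Δ=(63.1735−20.6227)/(147.5000−100.3000)=0.9015; B=V−Δ·S=-66.4739
Self-financing check: at every node Δ·S+B equals the discounted successor values.

(0,0): Delta=0.9015 Bond=-66.4739
(1,0): Delta=0.7566 Bond=-55.2686
(1,1): Delta=1.0000 Bond=-84.3265
(2,0): Delta=0.3988 Bond=-27.5213
(2,1): Delta=1.0000 Bond=-88.5429
(2,2): Delta=1.0000 Bond=-88.5429
V0=39.9030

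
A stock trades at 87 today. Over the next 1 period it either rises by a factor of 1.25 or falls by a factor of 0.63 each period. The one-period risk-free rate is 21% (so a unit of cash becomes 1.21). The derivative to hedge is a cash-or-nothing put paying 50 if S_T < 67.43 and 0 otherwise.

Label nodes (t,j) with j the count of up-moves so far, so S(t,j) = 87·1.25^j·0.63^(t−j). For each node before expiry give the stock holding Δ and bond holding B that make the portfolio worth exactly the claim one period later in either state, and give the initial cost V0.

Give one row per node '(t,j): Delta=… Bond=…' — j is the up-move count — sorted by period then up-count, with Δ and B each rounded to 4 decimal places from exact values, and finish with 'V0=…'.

Since d<R<u, set p* = (R−d)/(u−d) = 0.9355; price each node as the discounted p*-expectation of its children.
Terminal values V(1,·): V(1,0)=50.0000, V(1,1)=0.0000
Node (0,0) S=87.0000: V=(p*·0.0000+(1−p*)·50.0000)/1.21=2.6660; Δ=(0.0000−50.0000)/(108.7500−54.8100)=-0.9270; B=V−Δ·S=83.3111
Each (Δ,B) replicates both successor values, so the strategy is self-financing and V0 is arbitrage-free.

(0,0): Delta=-0.9270 Bond=83.3111
V0=2.6660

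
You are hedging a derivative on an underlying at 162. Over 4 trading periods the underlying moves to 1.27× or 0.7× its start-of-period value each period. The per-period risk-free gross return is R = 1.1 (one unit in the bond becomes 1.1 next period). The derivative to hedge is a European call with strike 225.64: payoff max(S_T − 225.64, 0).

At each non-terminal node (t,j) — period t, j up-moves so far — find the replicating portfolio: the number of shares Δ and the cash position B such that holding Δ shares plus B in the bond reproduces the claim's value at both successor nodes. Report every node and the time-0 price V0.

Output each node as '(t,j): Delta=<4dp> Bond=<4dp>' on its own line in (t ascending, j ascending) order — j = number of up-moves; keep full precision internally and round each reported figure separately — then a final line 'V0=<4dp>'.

No-arbitrage ⇒ martingale measure with p* = (R−d)/(u−d) = 0.7018.
Terminal values V(4,·): V(4,0)=0.0000, V(4,1)=0.0000, V(4,2)=0.0000, V(4,3)=6.6466, V(4,4)=195.7943
Node (3,0) S=55.5660: V=(p*·0.0000+(1−p*)·0.0000)/1.1=0.0000; Δ=(0.0000−0.0000)/(70.5688−38.8962)=0.0000; B=V−Δ·S=0.0000
Node (3,1) S=100.8126: V=(p*·0.0000+(1−p*)·0.0000)/1.1=0.0000; Δ=(0.0000−0.0000)/(128.0320−70.5688)=0.0000; B=V−Δ·S=0.0000
Node (3,2) S=182.9029: V=(p*·6.6466+(1−p*)·0.0000)/1.1=4.2403; Δ=(6.6466−0.0000)/(232.2866−128.0320)=0.0638; B=V−Δ·S=-7.4205
Node (3,3) S=331.8380: V=(p*·195.7943+(1−p*)·6.6466)/1.1=126.7108; Δ=(195.7943−6.6466)/(421.4343−232.2866)=1.0000; B=V−Δ·S=-205.1273
Node (2,0) S=79.3800: V=(p*·0.0000+(1−p*)·0.0000)/1.1=0.0000; Δ=(0.0000−0.0000)/(100.8126−55.5660)=0.0000; B=V−Δ·S=0.0000
Node (2,1) S=144.0180: V=(p*·4.2403+(1−p*)·0.0000)/1.1=2.7051; Δ=(4.2403−0.0000)/(182.9029−100.8126)=0.0517; B=V−Δ·S=-4.7340
Node (2,2) S=261.2898: V=(p*·126.7108+(1−p*)·4.2403)/1.1=81.9859; Δ=(126.7108−4.2403)/(331.8380−182.9029)=0.8223; B=V−Δ·S=-132.8746
Node (1,0) S=113.4000: V=(p*·2.7051+(1−p*)·0.0000)/1.1=1.7258; Δ=(2.7051−0.0000)/(144.0180−79.3800)=0.0419; B=V−Δ·S=-3.0201
Node (1,1) S=205.7400: V=(p*·81.9859+(1−p*)·2.7051)/1.1=53.0370; Δ=(81.9859−2.7051)/(261.2898−144.0180)=0.6760; B=V−Δ·S=-86.0520
Node (0,0) S=162.0000: V=(p*·53.0370+(1−p*)·1.7258)/1.1=34.3033; Δ=(53.0370−1.7258)/(205.7400−113.4000)=0.5557; B=V−Δ·S=-55.7165
The time-0 hedge costs 34.3033, which is the no-arbitrage price.

(0,0): Delta=0.5557 Bond=-55.7165
(1,0): Delta=0.0419 Bond=-3.0201
(1,1): Delta=0.6760 Bond=-86.0520
(2,0): Delta=0.0000 Bond=0.0000
(2,1): Delta=0.0517 Bond=-4.7340
(2,2): Delta=0.8223 Bond=-132.8746
(3,0): Delta=0.0000 Bond=0.0000
(3,1): Delta=0.0000 Bond=0.0000
(3,2): Delta=0.0638 Bond=-7.4205
(3,3): Delta=1.0000 Bond=-205.1273
V0=34.3033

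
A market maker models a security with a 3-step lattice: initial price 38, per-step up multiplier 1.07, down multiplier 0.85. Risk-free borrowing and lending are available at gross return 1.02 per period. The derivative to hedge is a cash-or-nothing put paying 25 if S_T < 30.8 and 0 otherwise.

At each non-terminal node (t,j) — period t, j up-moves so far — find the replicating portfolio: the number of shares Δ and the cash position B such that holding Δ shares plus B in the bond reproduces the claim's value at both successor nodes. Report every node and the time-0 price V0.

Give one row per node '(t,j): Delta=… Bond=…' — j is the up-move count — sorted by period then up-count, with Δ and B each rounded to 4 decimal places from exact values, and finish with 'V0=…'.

(0,0): Delta=-1.0096 Bond=41.4611
(1,0): Delta=-2.6653 Bond=95.7693
(1,1): Delta=-0.6227 Bond=26.5612
(2,0): Delta=0.0000 Bond=24.5098
(2,1): Delta=-3.2880 Bond=119.2068
(2,2): Delta=0.0000 Bond=0.0000
V0=3.0974

Risk-neutral probability p* = (R−d)/(u−d) = (1.02−0.85)/(1.07−0.85) = 0.7727.
Terminal values V(3,·): V(3,0)=25.0000, V(3,1)=25.0000, V(3,2)=0.0000, V(3,3)=0.0000
(2,0): S=27.4550. Δ = (V_up−V_dn)/(S_up−S_dn) = (25.0000−25.0000)/(29.3769−23.3367) = 0.0000. V = [p*·25.0000 + (1−p*)·25.0000]/1.02 = 24.5098. B = V − Δ·S = 24.5098.
(2,1): S=34.5610. Δ = (V_up−V_dn)/(S_up−S_dn) = (0.0000−25.0000)/(36.9803−29.3768) = -3.2880. V = [p*·0.0000 + (1−p*)·25.0000]/1.02 = 5.5704. B = V − Δ·S = 119.2068.
(2,2): S=43.5062. Δ = (V_up−V_dn)/(S_up−S_dn) = (0.0000−0.0000)/(46.5516−36.9803) = 0.0000. V = [p*·0.0000 + (1−p*)·0.0000]/1.02 = 0.0000. B = V − Δ·S = 0.0000.
(1,0): S=32.3000. Δ = (V_up−V_dn)/(S_up−S_dn) = (5.5704−24.5098)/(34.5610−27.4550) = -2.6653. V = [p*·5.5704 + (1−p*)·24.5098]/1.02 = 9.6812. B = V − Δ·S = 95.7693.
(1,1): S=40.6600. Δ = (V_up−V_dn)/(S_up−S_dn) = (0.0000−5.5704)/(43.5062−34.5610) = -0.6227. V = [p*·0.0000 + (1−p*)·5.5704]/1.02 = 1.2412. B = V − Δ·S = 26.5612.
(0,0): S=38.0000. Δ = (V_up−V_dn)/(S_up−S_dn) = (1.2412−9.6812)/(40.6600−32.3000) = -1.0096. V = [p*·1.2412 + (1−p*)·9.6812]/1.02 = 3.0974. B = V − Δ·S = 41.4611.
Check: Δ(0,0)·S0 + B(0,0) = 3.0974 = V0.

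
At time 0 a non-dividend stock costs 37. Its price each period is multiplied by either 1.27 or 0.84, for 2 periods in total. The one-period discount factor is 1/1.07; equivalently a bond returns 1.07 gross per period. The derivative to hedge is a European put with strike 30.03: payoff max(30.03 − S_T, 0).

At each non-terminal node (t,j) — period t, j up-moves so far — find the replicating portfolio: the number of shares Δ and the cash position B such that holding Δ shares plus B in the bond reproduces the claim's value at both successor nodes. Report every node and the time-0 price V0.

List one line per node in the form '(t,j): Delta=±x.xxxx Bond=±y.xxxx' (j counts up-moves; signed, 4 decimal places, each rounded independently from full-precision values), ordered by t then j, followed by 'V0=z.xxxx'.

Risk-neutral probability p* = (R−d)/(u−d) = (1.07−0.84)/(1.27−0.84) = 0.5349.
At expiry t=2: V(2,0)=3.9228, V(2,1)=0.0000, V(2,2)=0.0000
(1,0): S=31.0800. Δ = (V_up−V_dn)/(S_up−S_dn) = (0.0000−3.9228)/(39.4716−26.1072) = -0.2935. V = [p*·0.0000 + (1−p*)·3.9228]/1.07 = 1.7052. B = V − Δ·S = 10.8280.
(1,1): S=46.9900. Δ = (V_up−V_dn)/(S_up−S_dn) = (0.0000−0.0000)/(59.6773−39.4716) = 0.0000. V = [p*·0.0000 + (1−p*)·0.0000]/1.07 = 0.0000. B = V − Δ·S = 0.0000.
(0,0): S=37.0000. Δ = (V_up−V_dn)/(S_up−S_dn) = (0.0000−1.7052)/(46.9900−31.0800) = -0.1072. V = [p*·0.0000 + (1−p*)·1.7052]/1.07 = 0.7412. B = V − Δ·S = 4.7068.
The time-0 hedge costs 0.7412, which is the no-arbitrage price.

(0,0): Delta=-0.1072 Bond=4.7068
(1,0): Delta=-0.2935 Bond=10.8280
(1,1): Delta=0.0000 Bond=0.0000
V0=0.7412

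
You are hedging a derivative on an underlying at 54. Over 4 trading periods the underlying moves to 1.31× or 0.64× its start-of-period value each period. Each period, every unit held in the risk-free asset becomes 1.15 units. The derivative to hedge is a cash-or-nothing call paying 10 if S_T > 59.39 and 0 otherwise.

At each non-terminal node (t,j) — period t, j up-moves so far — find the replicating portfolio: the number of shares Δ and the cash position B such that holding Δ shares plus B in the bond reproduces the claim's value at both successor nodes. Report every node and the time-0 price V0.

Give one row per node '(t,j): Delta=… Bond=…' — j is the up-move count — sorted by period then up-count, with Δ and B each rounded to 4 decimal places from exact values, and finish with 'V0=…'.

The replicating-portfolio and risk-neutral prices coincide; use p* = (1.15−0.64)/(1.31−0.64) = 0.7612 for the latter.
Terminal payoffs: V(4,0)=0.0000, V(4,1)=0.0000, V(4,2)=0.0000, V(4,3)=10.0000, V(4,4)=10.0000
  t=3,j=0: stock 14.1558 → up 18.5441 (V=0.0000), down 9.0597 (V=0.0000). Price 0.0000; hedge Δ=0.0000, bond B=0.0000.
  t=3,j=1: stock 28.9751 → up 37.9574 (V=0.0000), down 18.5441 (V=0.0000). Price 0.0000; hedge Δ=0.0000, bond B=0.0000.
  t=3,j=2: stock 59.3084 → up 77.6940 (V=10.0000), down 37.9574 (V=0.0000). Price 6.6191; hedge Δ=0.2517, bond B=-8.3063.
  t=3,j=3: stock 121.3969 → up 159.0300 (V=10.0000), down 77.6940 (V=10.0000). Price 8.6957; hedge Δ=0.0000, bond B=8.6957.
  t=2,j=0: stock 22.1184 → up 28.9751 (V=0.0000), down 14.1558 (V=0.0000). Price 0.0000; hedge Δ=0.0000, bond B=0.0000.
  t=2,j=1: stock 45.2736 → up 59.3084 (V=6.6191), down 28.9751 (V=0.0000). Price 4.3812; hedge Δ=0.2182, bond B=-5.4980.
  t=2,j=2: stock 92.6694 → up 121.3969 (V=8.6957), down 59.3084 (V=6.6191). Price 7.1302; hedge Δ=0.0334, bond B=4.0309.
  t=1,j=0: stock 34.5600 → up 45.2736 (V=4.3812), down 22.1184 (V=0.0000). Price 2.9000; hedge Δ=0.1892, bond B=-3.6392.
  t=1,j=1: stock 70.7400 → up 92.6694 (V=7.1302), down 45.2736 (V=4.3812). Price 5.6293; hedge Δ=0.0580, bond B=1.5264.
  t=0,j=0: stock 54.0000 → up 70.7400 (V=5.6293), down 34.5600 (V=2.9000). Price 4.3283; hedge Δ=0.0754, bond B=0.2546.
Check: Δ(0,0)·S0 + B(0,0) = 4.3283 = V0.

(0,0): Delta=0.0754 Bond=0.2546
(1,0): Delta=0.1892 Bond=-3.6392
(1,1): Delta=0.0580 Bond=1.5264
(2,0): Delta=0.0000 Bond=0.0000
(2,1): Delta=0.2182 Bond=-5.4980
(2,2): Delta=0.0334 Bond=4.0309
(3,0): Delta=0.0000 Bond=0.0000
(3,1): Delta=0.0000 Bond=0.0000
(3,2): Delta=0.2517 Bond=-8.3063
(3,3): Delta=0.0000 Bond=8.6957
V0=4.3283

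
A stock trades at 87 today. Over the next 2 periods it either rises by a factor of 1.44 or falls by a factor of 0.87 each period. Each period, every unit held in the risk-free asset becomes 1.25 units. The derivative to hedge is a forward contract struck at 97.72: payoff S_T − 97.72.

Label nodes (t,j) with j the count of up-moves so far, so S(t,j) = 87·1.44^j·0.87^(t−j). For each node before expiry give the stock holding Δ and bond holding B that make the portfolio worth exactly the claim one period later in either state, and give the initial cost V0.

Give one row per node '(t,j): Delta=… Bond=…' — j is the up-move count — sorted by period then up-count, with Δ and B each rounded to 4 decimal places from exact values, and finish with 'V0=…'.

(0,0): Delta=1.0000 Bond=-62.5408
(1,0): Delta=1.0000 Bond=-78.1760
(1,1): Delta=1.0000 Bond=-78.1760
V0=24.4592

Since d<R<u, set p* = (R−d)/(u−d) = 0.6667; price each node as the discounted p*-expectation of its children.
Payoff layer (t=2): V(2,0)=-31.8697, V(2,1)=11.2736, V(2,2)=82.6832
  t=1,j=0: stock 75.6900 → up 108.9936 (V=11.2736), down 65.8503 (V=-31.8697). Price -2.4860; hedge Δ=1.0000, bond B=-78.1760.
  t=1,j=1: stock 125.2800 → up 180.4032 (V=82.6832), down 108.9936 (V=11.2736). Price 47.1040; hedge Δ=1.0000, bond B=-78.1760.
  t=0,j=0: stock 87.0000 → up 125.2800 (V=47.1040), down 75.6900 (V=-2.4860). Price 24.4592; hedge Δ=1.0000, bond B=-62.5408.
The time-0 hedge costs 24.4592, which is the no-arbitrage price.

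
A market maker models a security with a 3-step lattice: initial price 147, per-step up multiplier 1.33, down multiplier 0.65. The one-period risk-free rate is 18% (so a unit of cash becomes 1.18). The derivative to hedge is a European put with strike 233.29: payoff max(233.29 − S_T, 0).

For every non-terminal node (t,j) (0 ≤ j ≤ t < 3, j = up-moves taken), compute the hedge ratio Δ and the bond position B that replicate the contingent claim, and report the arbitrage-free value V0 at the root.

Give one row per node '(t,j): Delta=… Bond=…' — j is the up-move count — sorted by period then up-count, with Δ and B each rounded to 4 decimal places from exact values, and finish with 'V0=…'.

Under the risk-neutral measure, an up-move has probability p* = (R−d)/(u−d) = 0.7794 and values discount at R = 1.18.
Terminal payoffs: V(3,0)=192.9201, V(3,1)=150.6870, V(3,2)=64.2716, V(3,3)=0.0000
  t=2,j=0: stock 62.1075 → up 82.6030 (V=150.6870), down 40.3699 (V=192.9201). Price 135.5959; hedge Δ=-1.0000, bond B=197.7034.
  t=2,j=1: stock 127.0815 → up 169.0184 (V=64.2716), down 82.6030 (V=150.6870). Price 70.6219; hedge Δ=-1.0000, bond B=197.7034.
  t=2,j=2: stock 260.0283 → up 345.8376 (V=0.0000), down 169.0184 (V=64.2716). Price 12.0149; hedge Δ=-0.3635, bond B=106.5319.
  t=1,j=0: stock 95.5500 → up 127.0815 (V=70.6219), down 62.1075 (V=135.5959). Price 71.9952; hedge Δ=-1.0000, bond B=167.5452.
  t=1,j=1: stock 195.5100 → up 260.0283 (V=12.0149), down 127.0815 (V=70.6219). Price 21.1380; hedge Δ=-0.4408, bond B=107.3248.
  t=0,j=0: stock 147.0000 → up 195.5100 (V=21.1380), down 95.5500 (V=71.9952). Price 27.4208; hedge Δ=-0.5088, bond B=102.2108.
Root portfolio cost Δ·147+B reproduces V0=27.4208.

(0,0): Delta=-0.5088 Bond=102.2108
(1,0): Delta=-1.0000 Bond=167.5452
(1,1): Delta=-0.4408 Bond=107.3248
(2,0): Delta=-1.0000 Bond=197.7034
(2,1): Delta=-1.0000 Bond=197.7034
(2,2): Delta=-0.3635 Bond=106.5319
V0=27.4208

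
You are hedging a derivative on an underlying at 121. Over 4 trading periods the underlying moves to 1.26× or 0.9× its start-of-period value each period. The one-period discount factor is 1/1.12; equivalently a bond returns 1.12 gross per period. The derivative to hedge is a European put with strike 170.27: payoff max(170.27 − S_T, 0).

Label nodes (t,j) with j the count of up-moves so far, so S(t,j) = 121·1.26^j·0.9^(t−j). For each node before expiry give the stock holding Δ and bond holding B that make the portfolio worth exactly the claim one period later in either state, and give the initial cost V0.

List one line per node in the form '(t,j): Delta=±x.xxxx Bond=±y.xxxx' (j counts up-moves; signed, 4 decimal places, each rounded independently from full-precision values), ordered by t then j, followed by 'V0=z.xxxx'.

Under the risk-neutral measure, an up-move has probability p* = (R−d)/(u−d) = 0.6111 and values discount at R = 1.12.
Terminal payoffs: V(4,0)=90.8819, V(4,1)=59.1267, V(4,2)=14.6693, V(4,3)=0.0000, V(4,4)=0.0000
Node (3,0) S=88.2090: V=(p*·59.1267+(1−p*)·90.8819)/1.12=63.8178; Δ=(59.1267−90.8819)/(111.1433−79.3881)=-1.0000; B=V−Δ·S=152.0268
Node (3,1) S=123.4926: V=(p*·14.6693+(1−p*)·59.1267)/1.12=28.5342; Δ=(14.6693−59.1267)/(155.6007−111.1433)=-1.0000; B=V−Δ·S=152.0268
Node (3,2) S=172.8896: V=(p*·0.0000+(1−p*)·14.6693)/1.12=5.0935; Δ=(0.0000−14.6693)/(217.8409−155.6007)=-0.2357; B=V−Δ·S=45.8416
Node (3,3) S=242.0455: V=(p*·0.0000+(1−p*)·0.0000)/1.12=0.0000; Δ=(0.0000−0.0000)/(304.9773−217.8409)=0.0000; B=V−Δ·S=0.0000
Node (2,0) S=98.0100: V=(p*·28.5342+(1−p*)·63.8178)/1.12=37.7282; Δ=(28.5342−63.8178)/(123.4926−88.2090)=-1.0000; B=V−Δ·S=135.7382
Node (2,1) S=137.2140: V=(p*·5.0935+(1−p*)·28.5342)/1.12=12.6869; Δ=(5.0935−28.5342)/(172.8896−123.4926)=-0.4745; B=V−Δ·S=77.7999
Node (2,2) S=192.0996: V=(p*·0.0000+(1−p*)·5.0935)/1.12=1.7686; Δ=(0.0000−5.0935)/(242.0455−172.8896)=-0.0737; B=V−Δ·S=15.9172
Node (1,0) S=108.9000: V=(p*·12.6869+(1−p*)·37.7282)/1.12=20.0225; Δ=(12.6869−37.7282)/(137.2140−98.0100)=-0.6387; B=V−Δ·S=89.5816
Node (1,1) S=152.4600: V=(p*·1.7686+(1−p*)·12.6869)/1.12=5.3702; Δ=(1.7686−12.6869)/(192.0996−137.2140)=-0.1989; B=V−Δ·S=35.6988
Node (0,0) S=121.0000: V=(p*·5.3702+(1−p*)·20.0225)/1.12=9.8824; Δ=(5.3702−20.0225)/(152.4600−108.9000)=-0.3364; B=V−Δ·S=50.5833
Each (Δ,B) replicates both successor values, so the strategy is self-financing and V0 is arbitrage-free.

(0,0): Delta=-0.3364 Bond=50.5833
(1,0): Delta=-0.6387 Bond=89.5816
(1,1): Delta=-0.1989 Bond=35.6988
(2,0): Delta=-1.0000 Bond=135.7382
(2,1): Delta=-0.4745 Bond=77.7999
(2,2): Delta=-0.0737 Bond=15.9172
(3,0): Delta=-1.0000 Bond=152.0268
(3,1): Delta=-1.0000 Bond=152.0268
(3,2): Delta=-0.2357 Bond=45.8416
(3,3): Delta=0.0000 Bond=0.0000
V0=9.8824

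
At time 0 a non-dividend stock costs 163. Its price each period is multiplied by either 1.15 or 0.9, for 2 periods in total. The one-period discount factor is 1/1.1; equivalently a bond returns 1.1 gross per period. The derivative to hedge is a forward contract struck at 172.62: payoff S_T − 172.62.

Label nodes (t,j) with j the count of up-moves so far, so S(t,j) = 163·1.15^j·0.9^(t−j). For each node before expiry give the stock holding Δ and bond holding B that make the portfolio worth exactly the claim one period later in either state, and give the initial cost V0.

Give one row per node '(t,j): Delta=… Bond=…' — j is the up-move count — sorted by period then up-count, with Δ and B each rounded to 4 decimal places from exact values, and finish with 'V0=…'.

Under the risk-neutral measure, an up-move has probability p* = (R−d)/(u−d) = 0.8000 and values discount at R = 1.1.
At expiry t=2: V(2,0)=-40.5900, V(2,1)=-3.9150, V(2,2)=42.9475
  t=1,j=0: stock 146.7000 → up 168.7050 (V=-3.9150), down 132.0300 (V=-40.5900). Price -10.2273; hedge Δ=1.0000, bond B=-156.9273.
  t=1,j=1: stock 187.4500 → up 215.5675 (V=42.9475), down 168.7050 (V=-3.9150). Price 30.5227; hedge Δ=1.0000, bond B=-156.9273.
  t=0,j=0: stock 163.0000 → up 187.4500 (V=30.5227), down 146.7000 (V=-10.2273). Price 20.3388; hedge Δ=1.0000, bond B=-142.6612.
Self-financing check: at every node Δ·S+B equals the discounted successor values.

(0,0): Delta=1.0000 Bond=-142.6612
(1,0): Delta=1.0000 Bond=-156.9273
(1,1): Delta=1.0000 Bond=-156.9273
V0=20.3388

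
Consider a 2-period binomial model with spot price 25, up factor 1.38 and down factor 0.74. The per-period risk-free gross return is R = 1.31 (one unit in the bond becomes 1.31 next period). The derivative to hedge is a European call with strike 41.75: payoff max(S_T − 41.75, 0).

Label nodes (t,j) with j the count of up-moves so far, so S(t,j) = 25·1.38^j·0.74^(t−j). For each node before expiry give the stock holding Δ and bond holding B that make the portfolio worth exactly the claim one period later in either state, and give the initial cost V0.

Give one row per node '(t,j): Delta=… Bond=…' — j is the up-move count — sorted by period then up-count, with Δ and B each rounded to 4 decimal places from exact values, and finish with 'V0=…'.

(0,0): Delta=0.2490 Bond=-3.5164
(1,0): Delta=0.0000 Bond=0.0000
(1,1): Delta=0.2654 Bond=-5.1722
V0=2.7086

No-arbitrage ⇒ martingale measure with p* = (R−d)/(u−d) = 0.8906.
Terminal payoffs: V(2,0)=0.0000, V(2,1)=0.0000, V(2,2)=5.8600
  t=1,j=0: stock 18.5000 → up 25.5300 (V=0.0000), down 13.6900 (V=0.0000). Price 0.0000; hedge Δ=0.0000, bond B=0.0000.
  t=1,j=1: stock 34.5000 → up 47.6100 (V=5.8600), down 25.5300 (V=0.0000). Price 3.9840; hedge Δ=0.2654, bond B=-5.1722.
  t=0,j=0: stock 25.0000 → up 34.5000 (V=3.9840), down 18.5000 (V=0.0000). Price 2.7086; hedge Δ=0.2490, bond B=-3.5164.
Root portfolio cost Δ·25+B reproduces V0=2.7086.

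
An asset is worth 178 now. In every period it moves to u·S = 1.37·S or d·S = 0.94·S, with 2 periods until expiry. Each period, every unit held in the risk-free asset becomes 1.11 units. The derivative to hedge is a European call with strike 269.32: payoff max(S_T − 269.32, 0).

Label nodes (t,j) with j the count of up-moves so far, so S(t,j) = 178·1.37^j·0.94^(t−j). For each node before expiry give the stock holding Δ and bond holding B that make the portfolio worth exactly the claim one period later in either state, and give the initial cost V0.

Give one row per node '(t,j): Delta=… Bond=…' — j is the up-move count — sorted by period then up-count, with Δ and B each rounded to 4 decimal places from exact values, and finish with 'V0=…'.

Since d<R<u, set p* = (R−d)/(u−d) = 0.3953; price each node as the discounted p*-expectation of its children.
Terminal payoffs: V(2,0)=0.0000, V(2,1)=0.0000, V(2,2)=64.7682
(1,0): S=167.3200. Δ = (V_up−V_dn)/(S_up−S_dn) = (0.0000−0.0000)/(229.2284−157.2808) = 0.0000. V = [p*·0.0000 + (1−p*)·0.0000]/1.11 = 0.0000. B = V − Δ·S = 0.0000.
(1,1): S=243.8600. Δ = (V_up−V_dn)/(S_up−S_dn) = (64.7682−0.0000)/(334.0882−229.2284) = 0.6177. V = [p*·64.7682 + (1−p*)·0.0000]/1.11 = 23.0685. B = V − Δ·S = -127.5552.
(0,0): S=178.0000. Δ = (V_up−V_dn)/(S_up−S_dn) = (23.0685−0.0000)/(243.8600−167.3200) = 0.3014. V = [p*·23.0685 + (1−p*)·0.0000]/1.11 = 8.2163. B = V − Δ·S = -45.4314.
The time-0 hedge costs 8.2163, which is the no-arbitrage price.

(0,0): Delta=0.3014 Bond=-45.4314
(1,0): Delta=0.0000 Bond=0.0000
(1,1): Delta=0.6177 Bond=-127.5552
V0=8.2163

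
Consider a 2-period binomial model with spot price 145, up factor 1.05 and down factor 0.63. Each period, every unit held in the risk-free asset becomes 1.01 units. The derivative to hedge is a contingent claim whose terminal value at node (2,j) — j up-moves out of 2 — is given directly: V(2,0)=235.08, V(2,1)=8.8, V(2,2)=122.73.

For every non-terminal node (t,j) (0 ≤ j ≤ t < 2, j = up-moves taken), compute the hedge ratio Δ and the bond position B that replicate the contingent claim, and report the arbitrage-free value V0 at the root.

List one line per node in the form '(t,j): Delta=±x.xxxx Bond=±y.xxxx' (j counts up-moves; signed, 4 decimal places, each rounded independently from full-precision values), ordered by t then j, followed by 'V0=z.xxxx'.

(0,0): Delta=1.3255 Bond=-90.1315
(1,0): Delta=-5.8978 Bond=568.8119
(1,1): Delta=1.7817 Bond=-160.4901
V0=102.0634

Since d<R<u, set p* = (R−d)/(u−d) = 0.9048; price each node as the discounted p*-expectation of its children.
Terminal payoffs: V(2,0)=235.0800, V(2,1)=8.8000, V(2,2)=122.7300
  t=1,j=0: stock 91.3500 → up 95.9175 (V=8.8000), down 57.5505 (V=235.0800). Price 30.0500; hedge Δ=-5.8978, bond B=568.8119.
  t=1,j=1: stock 152.2500 → up 159.8625 (V=122.7300), down 95.9175 (V=8.8000). Price 110.7718; hedge Δ=1.7817, bond B=-160.4901.
  t=0,j=0: stock 145.0000 → up 152.2500 (V=110.7718), down 91.3500 (V=30.0500). Price 102.0634; hedge Δ=1.3255, bond B=-90.1315.
The time-0 hedge costs 102.0634, which is the no-arbitrage price.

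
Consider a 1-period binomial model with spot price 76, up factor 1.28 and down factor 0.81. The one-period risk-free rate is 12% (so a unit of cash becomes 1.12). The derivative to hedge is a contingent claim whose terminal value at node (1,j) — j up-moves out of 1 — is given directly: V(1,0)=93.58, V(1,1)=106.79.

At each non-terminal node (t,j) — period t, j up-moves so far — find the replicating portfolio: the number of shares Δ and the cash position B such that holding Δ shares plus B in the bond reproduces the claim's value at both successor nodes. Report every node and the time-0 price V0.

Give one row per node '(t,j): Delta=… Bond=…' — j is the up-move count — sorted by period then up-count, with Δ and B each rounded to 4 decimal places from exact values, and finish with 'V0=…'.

Since d<R<u, set p* = (R−d)/(u−d) = 0.6596; price each node as the discounted p*-expectation of its children.
Terminal payoffs: V(1,0)=93.5800, V(1,1)=106.7900
(0,0): S=76.0000. Δ = (V_up−V_dn)/(S_up−S_dn) = (106.7900−93.5800)/(97.2800−61.5600) = 0.3698. V = [p*·106.7900 + (1−p*)·93.5800]/1.12 = 91.3330. B = V − Δ·S = 63.2266.
Check: Δ(0,0)·S0 + B(0,0) = 91.3330 = V0.

(0,0): Delta=0.3698 Bond=63.2266
V0=91.3330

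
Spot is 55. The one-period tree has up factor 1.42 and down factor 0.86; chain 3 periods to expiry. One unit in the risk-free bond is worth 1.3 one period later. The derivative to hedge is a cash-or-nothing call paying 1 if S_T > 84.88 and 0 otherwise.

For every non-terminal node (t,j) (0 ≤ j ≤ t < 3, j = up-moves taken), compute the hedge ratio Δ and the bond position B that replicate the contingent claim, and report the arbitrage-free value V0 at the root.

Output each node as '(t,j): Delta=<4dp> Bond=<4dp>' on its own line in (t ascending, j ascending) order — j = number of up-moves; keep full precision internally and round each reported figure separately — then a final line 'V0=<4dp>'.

(0,0): Delta=0.0065 Bond=0.0456
(1,0): Delta=0.0228 Bond=-0.7140
(1,1): Delta=0.0038 Bond=0.2702
(2,0): Delta=0.0000 Bond=0.0000
(2,1): Delta=0.0266 Bond=-1.1813
(2,2): Delta=0.0000 Bond=0.7692
V0=0.4014

Under the risk-neutral measure, an up-move has probability p* = (R−d)/(u−d) = 0.7857 and values discount at R = 1.3.
At expiry t=3: V(3,0)=0.0000, V(3,1)=0.0000, V(3,2)=1.0000, V(3,3)=1.0000
(2,0): S=40.6780. Δ = (V_up−V_dn)/(S_up−S_dn) = (0.0000−0.0000)/(57.7628−34.9831) = 0.0000. V = [p*·0.0000 + (1−p*)·0.0000]/1.3 = 0.0000. B = V − Δ·S = 0.0000.
(2,1): S=67.1660. Δ = (V_up−V_dn)/(S_up−S_dn) = (1.0000−0.0000)/(95.3757−57.7628) = 0.0266. V = [p*·1.0000 + (1−p*)·0.0000]/1.3 = 0.6044. B = V − Δ·S = -1.1813.
(2,2): S=110.9020. Δ = (V_up−V_dn)/(S_up−S_dn) = (1.0000−1.0000)/(157.4808−95.3757) = 0.0000. V = [p*·1.0000 + (1−p*)·1.0000]/1.3 = 0.7692. B = V − Δ·S = 0.7692.
(1,0): S=47.3000. Δ = (V_up−V_dn)/(S_up−S_dn) = (0.6044−0.0000)/(67.1660−40.6780) = 0.0228. V = [p*·0.6044 + (1−p*)·0.0000]/1.3 = 0.3653. B = V − Δ·S = -0.7140.
(1,1): S=78.1000. Δ = (V_up−V_dn)/(S_up−S_dn) = (0.7692−0.6044)/(110.9020−67.1660) = 0.0038. V = [p*·0.7692 + (1−p*)·0.6044]/1.3 = 0.5645. B = V − Δ·S = 0.2702.
(0,0): S=55.0000. Δ = (V_up−V_dn)/(S_up−S_dn) = (0.5645−0.3653)/(78.1000−47.3000) = 0.0065. V = [p*·0.5645 + (1−p*)·0.3653]/1.3 = 0.4014. B = V − Δ·S = 0.0456.
Each (Δ,B) replicates both successor values, so the strategy is self-financing and V0 is arbitrage-free.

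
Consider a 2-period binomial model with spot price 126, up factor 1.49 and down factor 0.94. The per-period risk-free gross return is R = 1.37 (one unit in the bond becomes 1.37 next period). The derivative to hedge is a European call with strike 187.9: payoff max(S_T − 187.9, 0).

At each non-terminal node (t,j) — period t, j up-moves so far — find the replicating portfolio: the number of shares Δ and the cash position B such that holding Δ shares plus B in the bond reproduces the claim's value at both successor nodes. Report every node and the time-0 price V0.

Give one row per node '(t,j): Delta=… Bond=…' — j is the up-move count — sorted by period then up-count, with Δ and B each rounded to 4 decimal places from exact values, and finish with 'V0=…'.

(0,0): Delta=0.7562 Bond=-65.3773
(1,0): Delta=0.0000 Bond=0.0000
(1,1): Delta=0.8894 Bond=-114.5622
V0=29.9066

No-arbitrage ⇒ martingale measure with p* = (R−d)/(u−d) = 0.7818.
Terminal payoffs: V(2,0)=0.0000, V(2,1)=0.0000, V(2,2)=91.8326
  t=1,j=0: stock 118.4400 → up 176.4756 (V=0.0000), down 111.3336 (V=0.0000). Price 0.0000; hedge Δ=0.0000, bond B=0.0000.
  t=1,j=1: stock 187.7400 → up 279.7326 (V=91.8326), down 176.4756 (V=0.0000). Price 52.4061; hedge Δ=0.8894, bond B=-114.5622.
  t=0,j=0: stock 126.0000 → up 187.7400 (V=52.4061), down 118.4400 (V=0.0000). Price 29.9066; hedge Δ=0.7562, bond B=-65.3773.
Check: Δ(0,0)·S0 + B(0,0) = 29.9066 = V0.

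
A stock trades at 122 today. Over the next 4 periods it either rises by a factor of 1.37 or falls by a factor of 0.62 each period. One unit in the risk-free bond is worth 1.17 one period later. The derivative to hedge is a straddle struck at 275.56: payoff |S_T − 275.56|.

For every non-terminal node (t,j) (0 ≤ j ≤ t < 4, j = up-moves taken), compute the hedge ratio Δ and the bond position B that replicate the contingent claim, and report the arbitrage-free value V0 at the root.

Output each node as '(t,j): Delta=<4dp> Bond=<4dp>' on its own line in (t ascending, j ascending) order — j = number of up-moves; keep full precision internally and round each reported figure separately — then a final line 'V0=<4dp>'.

(0,0): Delta=-0.1700 Bond=93.3926
(1,0): Delta=-1.0000 Bond=172.0516
(1,1): Delta=-0.0334 Bond=86.4395
(2,0): Delta=-1.0000 Bond=201.3003
(2,1): Delta=-1.0000 Bond=201.3003
(2,2): Delta=0.1257 Bond=64.7102
(3,0): Delta=-1.0000 Bond=235.5214
(3,1): Delta=-1.0000 Bond=235.5214
(3,2): Delta=-1.0000 Bond=235.5214
(3,3): Delta=0.3109 Bond=17.5980
V0=72.6542

The replicating-portfolio and risk-neutral prices coincide; use p* = (1.17−0.62)/(1.37−0.62) = 0.7333 for the latter.
At expiry t=4: V(4,0)=257.5329, V(4,1)=235.7259, V(4,2)=187.5394, V(4,3)=81.0629, V(4,4)=154.2159
(3,0): S=29.0760. Δ = (V_up−V_dn)/(S_up−S_dn) = (235.7259−257.5329)/(39.8341−18.0271) = -1.0000. V = [p*·235.7259 + (1−p*)·257.5329]/1.17 = 206.4454. B = V − Δ·S = 235.5214.
(3,1): S=64.2486. Δ = (V_up−V_dn)/(S_up−S_dn) = (187.5394−235.7259)/(88.0206−39.8341) = -1.0000. V = [p*·187.5394 + (1−p*)·235.7259]/1.17 = 171.2728. B = V − Δ·S = 235.5214.
(3,2): S=141.9687. Δ = (V_up−V_dn)/(S_up−S_dn) = (81.0629−187.5394)/(194.4971−88.0206) = -1.0000. V = [p*·81.0629 + (1−p*)·187.5394]/1.17 = 93.5527. B = V − Δ·S = 235.5214.
(3,3): S=313.7051. Δ = (V_up−V_dn)/(S_up−S_dn) = (154.2159−81.0629)/(429.7759−194.4971) = 0.3109. V = [p*·154.2159 + (1−p*)·81.0629]/1.17 = 115.1354. B = V − Δ·S = 17.5980.
(2,0): S=46.8968. Δ = (V_up−V_dn)/(S_up−S_dn) = (171.2728−206.4454)/(64.2486−29.0760) = -1.0000. V = [p*·171.2728 + (1−p*)·206.4454]/1.17 = 154.4035. B = V − Δ·S = 201.3003.
(2,1): S=103.6268. Δ = (V_up−V_dn)/(S_up−S_dn) = (93.5527−171.2728)/(141.9687−64.2486) = -1.0000. V = [p*·93.5527 + (1−p*)·171.2728]/1.17 = 97.6735. B = V − Δ·S = 201.3003.
(2,2): S=228.9818. Δ = (V_up−V_dn)/(S_up−S_dn) = (115.1354−93.5527)/(313.7051−141.9687) = 0.1257. V = [p*·115.1354 + (1−p*)·93.5527]/1.17 = 93.4872. B = V − Δ·S = 64.7102.
(1,0): S=75.6400. Δ = (V_up−V_dn)/(S_up−S_dn) = (97.6735−154.4035)/(103.6268−46.8968) = -1.0000. V = [p*·97.6735 + (1−p*)·154.4035]/1.17 = 96.4116. B = V − Δ·S = 172.0516.
(1,1): S=167.1400. Δ = (V_up−V_dn)/(S_up−S_dn) = (93.4872−97.6735)/(228.9818−103.6268) = -0.0334. V = [p*·93.4872 + (1−p*)·97.6735]/1.17 = 80.8577. B = V − Δ·S = 86.4395.
(0,0): S=122.0000. Δ = (V_up−V_dn)/(S_up−S_dn) = (80.8577−96.4116)/(167.1400−75.6400) = -0.1700. V = [p*·80.8577 + (1−p*)·96.4116]/1.17 = 72.6542. B = V − Δ·S = 93.3926.
Check: Δ(0,0)·S0 + B(0,0) = 72.6542 = V0.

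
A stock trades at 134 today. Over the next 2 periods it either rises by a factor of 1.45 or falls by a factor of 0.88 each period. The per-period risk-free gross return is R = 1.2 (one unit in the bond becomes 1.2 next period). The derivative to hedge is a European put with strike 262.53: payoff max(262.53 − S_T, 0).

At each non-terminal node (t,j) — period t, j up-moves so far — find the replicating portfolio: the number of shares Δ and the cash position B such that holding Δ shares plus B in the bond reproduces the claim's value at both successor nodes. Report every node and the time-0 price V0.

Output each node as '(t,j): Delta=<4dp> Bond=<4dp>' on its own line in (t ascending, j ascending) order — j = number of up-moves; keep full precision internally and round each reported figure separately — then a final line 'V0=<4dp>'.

(0,0): Delta=-0.8824 Bond=170.7531
(1,0): Delta=-1.0000 Bond=218.7750
(1,1): Delta=-0.8266 Bond=194.0668
V0=52.5159

The replicating-portfolio and risk-neutral prices coincide; use p* = (1.2−0.88)/(1.45−0.88) = 0.5614 for the latter.
Terminal values V(2,·): V(2,0)=158.7604, V(2,1)=91.5460, V(2,2)=0.0000
  t=1,j=0: stock 117.9200 → up 170.9840 (V=91.5460), down 103.7696 (V=158.7604). Price 100.8550; hedge Δ=-1.0000, bond B=218.7750.
  t=1,j=1: stock 194.3000 → up 281.7350 (V=0.0000), down 170.9840 (V=91.5460). Price 33.4598; hedge Δ=-0.8266, bond B=194.0668.
  t=0,j=0: stock 134.0000 → up 194.3000 (V=33.4598), down 117.9200 (V=100.8550). Price 52.5159; hedge Δ=-0.8824, bond B=170.7531.
The time-0 hedge costs 52.5159, which is the no-arbitrage price.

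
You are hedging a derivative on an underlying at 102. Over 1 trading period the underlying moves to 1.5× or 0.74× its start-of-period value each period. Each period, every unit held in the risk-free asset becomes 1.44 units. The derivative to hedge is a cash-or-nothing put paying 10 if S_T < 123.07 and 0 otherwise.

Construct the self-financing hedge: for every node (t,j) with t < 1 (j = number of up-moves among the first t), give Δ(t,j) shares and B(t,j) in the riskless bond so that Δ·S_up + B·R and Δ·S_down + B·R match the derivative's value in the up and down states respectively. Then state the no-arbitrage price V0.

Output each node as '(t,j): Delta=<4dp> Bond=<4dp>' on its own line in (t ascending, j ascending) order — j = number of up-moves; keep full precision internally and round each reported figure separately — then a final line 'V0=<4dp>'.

(0,0): Delta=-0.1290 Bond=13.7061
V0=0.5482

Since d<R<u, set p* = (R−d)/(u−d) = 0.9211; price each node as the discounted p*-expectation of its children.
Payoff layer (t=1): V(1,0)=10.0000, V(1,1)=0.0000
Node (0,0) S=102.0000: V=(p*·0.0000+(1−p*)·10.0000)/1.44=0.5482; Δ=(0.0000−10.0000)/(153.0000−75.4800)=-0.1290; B=V−Δ·S=13.7061
Check: Δ(0,0)·S0 + B(0,0) = 0.5482 = V0.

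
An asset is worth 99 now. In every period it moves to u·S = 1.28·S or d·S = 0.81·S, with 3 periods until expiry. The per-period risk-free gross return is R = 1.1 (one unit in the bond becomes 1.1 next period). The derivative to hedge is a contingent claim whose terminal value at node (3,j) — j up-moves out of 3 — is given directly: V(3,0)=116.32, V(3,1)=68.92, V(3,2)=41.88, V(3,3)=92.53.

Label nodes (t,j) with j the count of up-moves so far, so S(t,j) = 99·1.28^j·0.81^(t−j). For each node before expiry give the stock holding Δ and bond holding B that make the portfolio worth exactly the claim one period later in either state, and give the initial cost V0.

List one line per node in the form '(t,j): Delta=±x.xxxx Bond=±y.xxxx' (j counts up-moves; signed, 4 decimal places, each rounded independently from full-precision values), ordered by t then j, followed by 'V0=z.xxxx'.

(0,0): Delta=-0.0080 Bond=49.8502
(1,0): Delta=-0.8403 Bond=121.5803
(1,1): Delta=0.3190 Bond=13.4073
(2,0): Delta=-1.5527 Bond=180.0085
(2,1): Delta=-0.5605 Bond=105.0190
(2,2): Delta=0.6644 Bond=-41.2822
V0=49.0616

Under the risk-neutral measure, an up-move has probability p* = (R−d)/(u−d) = 0.6170 and values discount at R = 1.1.
Terminal payoffs: V(3,0)=116.3200, V(3,1)=68.9200, V(3,2)=41.8800, V(3,3)=92.5300
Node (2,0) S=64.9539: V=(p*·68.9200+(1−p*)·116.3200)/1.1=79.1574; Δ=(68.9200−116.3200)/(83.1410−52.6127)=-1.5527; B=V−Δ·S=180.0085
Node (2,1) S=102.6432: V=(p*·41.8800+(1−p*)·68.9200)/1.1=47.4870; Δ=(41.8800−68.9200)/(131.3833−83.1410)=-0.5605; B=V−Δ·S=105.0190
Node (2,2) S=162.2016: V=(p*·92.5300+(1−p*)·41.8800)/1.1=66.4838; Δ=(92.5300−41.8800)/(207.6180−131.3833)=0.6644; B=V−Δ·S=-41.2822
Node (1,0) S=80.1900: V=(p*·47.4870+(1−p*)·79.1574)/1.1=54.1965; Δ=(47.4870−79.1574)/(102.6432−64.9539)=-0.8403; B=V−Δ·S=121.5803
Node (1,1) S=126.7200: V=(p*·66.4838+(1−p*)·47.4870)/1.1=53.8258; Δ=(66.4838−47.4870)/(162.2016−102.6432)=0.3190; B=V−Δ·S=13.4073
Node (0,0) S=99.0000: V=(p*·53.8258+(1−p*)·54.1965)/1.1=49.0616; Δ=(53.8258−54.1965)/(126.7200−80.1900)=-0.0080; B=V−Δ·S=49.8502
Root portfolio cost Δ·99+B reproduces V0=49.0616.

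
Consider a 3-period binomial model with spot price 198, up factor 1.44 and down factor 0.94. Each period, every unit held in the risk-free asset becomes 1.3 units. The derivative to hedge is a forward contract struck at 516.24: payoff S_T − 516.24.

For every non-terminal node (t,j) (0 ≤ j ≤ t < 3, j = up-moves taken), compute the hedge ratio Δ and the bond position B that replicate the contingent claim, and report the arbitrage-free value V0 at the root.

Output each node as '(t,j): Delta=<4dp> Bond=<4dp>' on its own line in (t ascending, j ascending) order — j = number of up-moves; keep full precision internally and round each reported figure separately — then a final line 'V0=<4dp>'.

(0,0): Delta=1.0000 Bond=-234.9750
(1,0): Delta=1.0000 Bond=-305.4675
(1,1): Delta=1.0000 Bond=-305.4675
(2,0): Delta=1.0000 Bond=-397.1077
(2,1): Delta=1.0000 Bond=-397.1077
(2,2): Delta=1.0000 Bond=-397.1077
V0=-36.9750

Risk-neutral probability p* = (R−d)/(u−d) = (1.3−0.94)/(1.44−0.94) = 0.7200.
Payoff layer (t=3): V(3,0)=-351.7844, V(3,1)=-264.3080, V(3,2)=-130.3016, V(3,3)=74.9848
Node (2,0) S=174.9528: V=(p*·-264.3080+(1−p*)·-351.7844)/1.3=-222.1549; Δ=(-264.3080−-351.7844)/(251.9320−164.4556)=1.0000; B=V−Δ·S=-397.1077
Node (2,1) S=268.0128: V=(p*·-130.3016+(1−p*)·-264.3080)/1.3=-129.0949; Δ=(-130.3016−-264.3080)/(385.9384−251.9320)=1.0000; B=V−Δ·S=-397.1077
Node (2,2) S=410.5728: V=(p*·74.9848+(1−p*)·-130.3016)/1.3=13.4651; Δ=(74.9848−-130.3016)/(591.2248−385.9384)=1.0000; B=V−Δ·S=-397.1077
Node (1,0) S=186.1200: V=(p*·-129.0949+(1−p*)·-222.1549)/1.3=-119.3475; Δ=(-129.0949−-222.1549)/(268.0128−174.9528)=1.0000; B=V−Δ·S=-305.4675
Node (1,1) S=285.1200: V=(p*·13.4651+(1−p*)·-129.0949)/1.3=-20.3475; Δ=(13.4651−-129.0949)/(410.5728−268.0128)=1.0000; B=V−Δ·S=-305.4675
Node (0,0) S=198.0000: V=(p*·-20.3475+(1−p*)·-119.3475)/1.3=-36.9750; Δ=(-20.3475−-119.3475)/(285.1200−186.1200)=1.0000; B=V−Δ·S=-234.9750
Self-financing check: at every node Δ·S+B equals the discounted successor values.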